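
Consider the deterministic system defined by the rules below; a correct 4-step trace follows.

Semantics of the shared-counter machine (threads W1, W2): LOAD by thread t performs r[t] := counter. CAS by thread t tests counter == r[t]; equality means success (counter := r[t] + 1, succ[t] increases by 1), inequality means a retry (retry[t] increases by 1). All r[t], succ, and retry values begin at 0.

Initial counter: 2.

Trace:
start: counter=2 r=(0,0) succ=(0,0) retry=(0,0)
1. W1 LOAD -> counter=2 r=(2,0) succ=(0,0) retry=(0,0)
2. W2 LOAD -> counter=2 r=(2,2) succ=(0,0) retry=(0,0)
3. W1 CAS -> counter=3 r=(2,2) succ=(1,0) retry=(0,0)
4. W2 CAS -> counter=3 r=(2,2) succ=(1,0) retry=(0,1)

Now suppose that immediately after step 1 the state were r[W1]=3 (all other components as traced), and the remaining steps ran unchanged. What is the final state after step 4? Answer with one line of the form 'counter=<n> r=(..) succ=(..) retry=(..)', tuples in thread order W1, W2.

counter=3 r=(3,2) succ=(0,1) retry=(1,0)

state after step 1 := counter=2 r=(3,0) succ=(0,0) retry=(0,0)
2. W2 LOAD -> counter=2 r=(3,2) succ=(0,0) retry=(0,0)
3. W1 CAS -> counter=2 r=(3,2) succ=(0,0) retry=(1,0)
4. W2 CAS -> counter=3 r=(3,2) succ=(0,1) retry=(1,0)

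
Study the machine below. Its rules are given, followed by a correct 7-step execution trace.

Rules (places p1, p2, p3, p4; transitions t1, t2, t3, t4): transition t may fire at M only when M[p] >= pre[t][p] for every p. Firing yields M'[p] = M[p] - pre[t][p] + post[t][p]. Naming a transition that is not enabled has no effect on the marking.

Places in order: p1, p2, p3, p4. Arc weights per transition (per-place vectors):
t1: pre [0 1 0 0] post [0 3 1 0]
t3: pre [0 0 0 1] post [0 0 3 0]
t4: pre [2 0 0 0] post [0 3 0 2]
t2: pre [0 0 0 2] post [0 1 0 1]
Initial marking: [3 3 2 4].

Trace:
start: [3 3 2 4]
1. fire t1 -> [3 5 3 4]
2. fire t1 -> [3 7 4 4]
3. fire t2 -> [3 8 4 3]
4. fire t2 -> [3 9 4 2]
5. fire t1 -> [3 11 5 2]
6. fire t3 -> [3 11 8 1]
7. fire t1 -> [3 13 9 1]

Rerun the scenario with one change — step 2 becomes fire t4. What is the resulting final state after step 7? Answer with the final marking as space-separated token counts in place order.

1 14 8 3

(re-executing from step 2 with the substitution; state before step 2: [3 5 3 4])
2. fire t4 -> [1 8 3 6]
3. fire t2 -> [1 9 3 5]
4. fire t2 -> [1 10 3 4]
5. fire t1 -> [1 12 4 4]
6. fire t3 -> [1 12 7 3]
7. fire t1 -> [1 14 8 3]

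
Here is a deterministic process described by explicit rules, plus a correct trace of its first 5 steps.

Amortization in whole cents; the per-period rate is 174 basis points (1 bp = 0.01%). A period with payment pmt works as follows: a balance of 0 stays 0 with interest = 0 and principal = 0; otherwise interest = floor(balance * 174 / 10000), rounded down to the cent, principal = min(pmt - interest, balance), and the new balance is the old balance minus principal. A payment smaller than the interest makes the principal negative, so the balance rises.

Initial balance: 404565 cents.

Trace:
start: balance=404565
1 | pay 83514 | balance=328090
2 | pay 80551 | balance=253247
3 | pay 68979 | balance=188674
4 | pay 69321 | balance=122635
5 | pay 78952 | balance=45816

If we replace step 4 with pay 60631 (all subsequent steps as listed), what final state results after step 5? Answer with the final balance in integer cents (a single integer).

(re-executing from step 4 with the substitution; state before step 4: balance=188674)
4 | pay 60631 | balance=131325
5 | pay 78952 | balance=54658

54658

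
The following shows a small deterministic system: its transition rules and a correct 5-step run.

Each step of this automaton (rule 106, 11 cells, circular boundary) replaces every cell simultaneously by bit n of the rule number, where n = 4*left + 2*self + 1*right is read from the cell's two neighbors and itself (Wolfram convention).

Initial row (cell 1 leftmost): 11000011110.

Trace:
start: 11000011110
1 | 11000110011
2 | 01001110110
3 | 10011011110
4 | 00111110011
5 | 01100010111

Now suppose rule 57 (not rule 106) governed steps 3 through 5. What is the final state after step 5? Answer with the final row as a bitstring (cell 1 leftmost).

(re-executing steps 3..5 under rule 57; state before step 3: 01001110110)
3 | 00101001101
4 | 10010101010
5 | 01001010101

01001010101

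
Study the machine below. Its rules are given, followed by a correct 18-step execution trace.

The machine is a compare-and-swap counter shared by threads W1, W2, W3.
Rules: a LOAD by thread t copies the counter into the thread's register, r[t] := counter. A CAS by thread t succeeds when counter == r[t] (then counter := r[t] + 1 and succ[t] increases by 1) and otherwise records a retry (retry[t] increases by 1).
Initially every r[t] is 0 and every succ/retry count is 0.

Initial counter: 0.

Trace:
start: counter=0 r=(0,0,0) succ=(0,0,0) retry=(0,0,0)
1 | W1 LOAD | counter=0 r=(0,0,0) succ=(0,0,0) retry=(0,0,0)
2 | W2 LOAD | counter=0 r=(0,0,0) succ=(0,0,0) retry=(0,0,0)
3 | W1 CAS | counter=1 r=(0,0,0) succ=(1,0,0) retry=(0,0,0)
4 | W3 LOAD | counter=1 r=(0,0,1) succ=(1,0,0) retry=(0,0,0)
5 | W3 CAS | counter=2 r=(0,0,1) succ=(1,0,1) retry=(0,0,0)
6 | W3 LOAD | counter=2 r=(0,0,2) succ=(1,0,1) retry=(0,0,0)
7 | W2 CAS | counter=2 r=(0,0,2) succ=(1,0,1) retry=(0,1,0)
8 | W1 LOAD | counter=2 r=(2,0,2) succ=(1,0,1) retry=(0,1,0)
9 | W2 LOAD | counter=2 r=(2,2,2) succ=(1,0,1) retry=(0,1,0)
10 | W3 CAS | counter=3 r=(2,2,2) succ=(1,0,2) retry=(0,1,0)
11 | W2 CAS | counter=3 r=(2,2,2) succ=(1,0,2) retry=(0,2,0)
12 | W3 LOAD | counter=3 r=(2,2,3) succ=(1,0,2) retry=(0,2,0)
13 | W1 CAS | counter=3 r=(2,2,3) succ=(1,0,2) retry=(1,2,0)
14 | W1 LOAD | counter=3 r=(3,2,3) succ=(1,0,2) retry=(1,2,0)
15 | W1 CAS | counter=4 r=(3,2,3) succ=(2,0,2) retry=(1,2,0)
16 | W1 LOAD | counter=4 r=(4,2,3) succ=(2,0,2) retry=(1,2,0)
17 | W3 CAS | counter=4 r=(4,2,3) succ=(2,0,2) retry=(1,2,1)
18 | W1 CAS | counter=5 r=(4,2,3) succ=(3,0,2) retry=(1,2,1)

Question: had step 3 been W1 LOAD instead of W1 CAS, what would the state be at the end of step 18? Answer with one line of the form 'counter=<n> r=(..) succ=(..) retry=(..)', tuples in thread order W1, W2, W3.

counter=4 r=(3,1,2) succ=(2,0,2) retry=(1,2,1)

(re-executing from step 3 with the substitution; state before step 3: counter=0 r=(0,0,0) succ=(0,0,0) retry=(0,0,0))
3 | W1 LOAD | counter=0 r=(0,0,0) succ=(0,0,0) retry=(0,0,0)
4 | W3 LOAD | counter=0 r=(0,0,0) succ=(0,0,0) retry=(0,0,0)
5 | W3 CAS | counter=1 r=(0,0,0) succ=(0,0,1) retry=(0,0,0)
6 | W3 LOAD | counter=1 r=(0,0,1) succ=(0,0,1) retry=(0,0,0)
7 | W2 CAS | counter=1 r=(0,0,1) succ=(0,0,1) retry=(0,1,0)
8 | W1 LOAD | counter=1 r=(1,0,1) succ=(0,0,1) retry=(0,1,0)
9 | W2 LOAD | counter=1 r=(1,1,1) succ=(0,0,1) retry=(0,1,0)
10 | W3 CAS | counter=2 r=(1,1,1) succ=(0,0,2) retry=(0,1,0)
11 | W2 CAS | counter=2 r=(1,1,1) succ=(0,0,2) retry=(0,2,0)
12 | W3 LOAD | counter=2 r=(1,1,2) succ=(0,0,2) retry=(0,2,0)
13 | W1 CAS | counter=2 r=(1,1,2) succ=(0,0,2) retry=(1,2,0)
14 | W1 LOAD | counter=2 r=(2,1,2) succ=(0,0,2) retry=(1,2,0)
15 | W1 CAS | counter=3 r=(2,1,2) succ=(1,0,2) retry=(1,2,0)
16 | W1 LOAD | counter=3 r=(3,1,2) succ=(1,0,2) retry=(1,2,0)
17 | W3 CAS | counter=3 r=(3,1,2) succ=(1,0,2) retry=(1,2,1)
18 | W1 CAS | counter=4 r=(3,1,2) succ=(2,0,2) retry=(1,2,1)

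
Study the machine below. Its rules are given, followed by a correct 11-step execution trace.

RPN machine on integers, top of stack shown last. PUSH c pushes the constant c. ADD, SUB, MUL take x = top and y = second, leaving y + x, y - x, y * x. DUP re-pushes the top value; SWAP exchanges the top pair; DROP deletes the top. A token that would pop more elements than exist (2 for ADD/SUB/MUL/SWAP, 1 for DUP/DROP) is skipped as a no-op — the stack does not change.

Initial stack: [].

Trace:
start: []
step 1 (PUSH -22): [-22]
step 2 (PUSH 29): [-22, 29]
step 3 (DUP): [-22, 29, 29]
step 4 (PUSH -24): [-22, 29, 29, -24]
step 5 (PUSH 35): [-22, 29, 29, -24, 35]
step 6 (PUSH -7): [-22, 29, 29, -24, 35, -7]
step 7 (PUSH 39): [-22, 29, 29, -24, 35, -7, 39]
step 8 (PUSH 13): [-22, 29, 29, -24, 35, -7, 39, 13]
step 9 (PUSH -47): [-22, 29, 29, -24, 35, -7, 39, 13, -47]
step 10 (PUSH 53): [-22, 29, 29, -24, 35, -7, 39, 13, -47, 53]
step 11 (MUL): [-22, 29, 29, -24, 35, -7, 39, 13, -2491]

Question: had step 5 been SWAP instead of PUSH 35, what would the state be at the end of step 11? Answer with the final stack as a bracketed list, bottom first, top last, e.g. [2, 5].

[-22, 29, -24, 29, -7, 39, 13, -2491]

(re-executing from step 5 with the substitution; state before step 5: [-22, 29, 29, -24])
step 5 (SWAP): [-22, 29, -24, 29]
step 6 (PUSH -7): [-22, 29, -24, 29, -7]
step 7 (PUSH 39): [-22, 29, -24, 29, -7, 39]
step 8 (PUSH 13): [-22, 29, -24, 29, -7, 39, 13]
step 9 (PUSH -47): [-22, 29, -24, 29, -7, 39, 13, -47]
step 10 (PUSH 53): [-22, 29, -24, 29, -7, 39, 13, -47, 53]
step 11 (MUL): [-22, 29, -24, 29, -7, 39, 13, -2491]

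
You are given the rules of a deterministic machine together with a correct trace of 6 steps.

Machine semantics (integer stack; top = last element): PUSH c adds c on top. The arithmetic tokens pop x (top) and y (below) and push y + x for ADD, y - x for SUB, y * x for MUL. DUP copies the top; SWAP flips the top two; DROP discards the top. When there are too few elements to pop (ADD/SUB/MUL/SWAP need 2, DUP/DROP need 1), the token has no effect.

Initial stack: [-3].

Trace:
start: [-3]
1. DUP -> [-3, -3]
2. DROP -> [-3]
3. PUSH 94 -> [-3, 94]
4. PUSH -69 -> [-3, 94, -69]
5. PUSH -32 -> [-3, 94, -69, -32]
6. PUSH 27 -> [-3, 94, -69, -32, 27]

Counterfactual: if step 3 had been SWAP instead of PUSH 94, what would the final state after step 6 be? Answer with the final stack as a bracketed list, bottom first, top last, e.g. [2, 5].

[-3, -69, -32, 27]

(re-executing from step 3 with the substitution; state before step 3: [-3])
3. SWAP -> [-3]
4. PUSH -69 -> [-3, -69]
5. PUSH -32 -> [-3, -69, -32]
6. PUSH 27 -> [-3, -69, -32, 27]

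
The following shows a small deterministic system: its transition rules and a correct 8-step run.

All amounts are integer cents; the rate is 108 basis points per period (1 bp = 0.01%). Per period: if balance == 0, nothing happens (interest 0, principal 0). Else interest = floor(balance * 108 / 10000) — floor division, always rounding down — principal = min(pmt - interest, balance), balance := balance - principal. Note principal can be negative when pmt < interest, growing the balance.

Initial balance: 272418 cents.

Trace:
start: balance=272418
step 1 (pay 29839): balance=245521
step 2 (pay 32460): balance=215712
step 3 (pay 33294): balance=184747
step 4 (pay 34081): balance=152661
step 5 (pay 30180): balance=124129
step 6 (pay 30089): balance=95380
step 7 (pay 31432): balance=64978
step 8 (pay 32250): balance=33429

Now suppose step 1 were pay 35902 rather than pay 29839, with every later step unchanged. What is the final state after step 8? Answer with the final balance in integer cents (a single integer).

26894

(re-executing from step 1 with the substitution; state before step 1: balance=272418)
step 1 (pay 35902): balance=239458
step 2 (pay 32460): balance=209584
step 3 (pay 33294): balance=178553
step 4 (pay 34081): balance=146400
step 5 (pay 30180): balance=117801
step 6 (pay 30089): balance=88984
step 7 (pay 31432): balance=58513
step 8 (pay 32250): balance=26894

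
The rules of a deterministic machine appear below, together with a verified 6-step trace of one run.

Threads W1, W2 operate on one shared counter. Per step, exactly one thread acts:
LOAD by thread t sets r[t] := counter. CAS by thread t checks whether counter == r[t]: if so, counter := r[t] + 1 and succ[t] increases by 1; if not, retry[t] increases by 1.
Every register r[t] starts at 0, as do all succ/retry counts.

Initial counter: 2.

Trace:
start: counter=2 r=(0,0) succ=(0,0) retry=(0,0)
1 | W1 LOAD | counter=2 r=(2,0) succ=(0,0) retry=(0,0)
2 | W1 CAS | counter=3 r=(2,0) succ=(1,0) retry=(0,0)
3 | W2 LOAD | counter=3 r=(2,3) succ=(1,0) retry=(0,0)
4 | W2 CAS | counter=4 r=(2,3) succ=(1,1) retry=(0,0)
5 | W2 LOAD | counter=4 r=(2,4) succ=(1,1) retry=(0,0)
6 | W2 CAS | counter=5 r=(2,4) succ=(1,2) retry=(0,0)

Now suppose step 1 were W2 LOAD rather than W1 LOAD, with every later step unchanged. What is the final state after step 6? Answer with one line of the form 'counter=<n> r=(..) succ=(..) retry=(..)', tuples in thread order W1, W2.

counter=4 r=(0,3) succ=(0,2) retry=(1,0)

(re-executing from step 1 with the substitution; state before step 1: counter=2 r=(0,0) succ=(0,0) retry=(0,0))
1 | W2 LOAD | counter=2 r=(0,2) succ=(0,0) retry=(0,0)
2 | W1 CAS | counter=2 r=(0,2) succ=(0,0) retry=(1,0)
3 | W2 LOAD | counter=2 r=(0,2) succ=(0,0) retry=(1,0)
4 | W2 CAS | counter=3 r=(0,2) succ=(0,1) retry=(1,0)
5 | W2 LOAD | counter=3 r=(0,3) succ=(0,1) retry=(1,0)
6 | W2 CAS | counter=4 r=(0,3) succ=(0,2) retry=(1,0)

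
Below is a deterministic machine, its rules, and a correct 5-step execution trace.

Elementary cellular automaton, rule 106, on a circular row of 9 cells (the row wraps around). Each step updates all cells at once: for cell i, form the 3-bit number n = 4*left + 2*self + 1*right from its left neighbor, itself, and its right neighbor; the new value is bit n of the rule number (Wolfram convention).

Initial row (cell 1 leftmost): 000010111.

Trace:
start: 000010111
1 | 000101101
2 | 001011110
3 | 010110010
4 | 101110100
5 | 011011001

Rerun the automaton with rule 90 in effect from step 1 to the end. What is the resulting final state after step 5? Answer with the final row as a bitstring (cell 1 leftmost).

(re-executing steps 1..5 under rule 90; state before step 1: 000010111)
1 | 100100101
2 | 111011001
3 | 001011111
4 | 110010001
5 | 011101011

011101011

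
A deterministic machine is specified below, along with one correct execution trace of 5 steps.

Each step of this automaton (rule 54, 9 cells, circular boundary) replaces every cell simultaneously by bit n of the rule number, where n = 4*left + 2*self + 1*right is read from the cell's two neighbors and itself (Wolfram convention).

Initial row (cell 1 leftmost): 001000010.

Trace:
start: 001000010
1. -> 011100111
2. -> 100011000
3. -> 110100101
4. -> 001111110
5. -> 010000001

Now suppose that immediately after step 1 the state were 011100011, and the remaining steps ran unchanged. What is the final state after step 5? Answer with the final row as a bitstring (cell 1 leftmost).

state after step 1 := 011100011
2. -> 100010100
3. -> 110111111
4. -> 001000000
5. -> 011100000

011100000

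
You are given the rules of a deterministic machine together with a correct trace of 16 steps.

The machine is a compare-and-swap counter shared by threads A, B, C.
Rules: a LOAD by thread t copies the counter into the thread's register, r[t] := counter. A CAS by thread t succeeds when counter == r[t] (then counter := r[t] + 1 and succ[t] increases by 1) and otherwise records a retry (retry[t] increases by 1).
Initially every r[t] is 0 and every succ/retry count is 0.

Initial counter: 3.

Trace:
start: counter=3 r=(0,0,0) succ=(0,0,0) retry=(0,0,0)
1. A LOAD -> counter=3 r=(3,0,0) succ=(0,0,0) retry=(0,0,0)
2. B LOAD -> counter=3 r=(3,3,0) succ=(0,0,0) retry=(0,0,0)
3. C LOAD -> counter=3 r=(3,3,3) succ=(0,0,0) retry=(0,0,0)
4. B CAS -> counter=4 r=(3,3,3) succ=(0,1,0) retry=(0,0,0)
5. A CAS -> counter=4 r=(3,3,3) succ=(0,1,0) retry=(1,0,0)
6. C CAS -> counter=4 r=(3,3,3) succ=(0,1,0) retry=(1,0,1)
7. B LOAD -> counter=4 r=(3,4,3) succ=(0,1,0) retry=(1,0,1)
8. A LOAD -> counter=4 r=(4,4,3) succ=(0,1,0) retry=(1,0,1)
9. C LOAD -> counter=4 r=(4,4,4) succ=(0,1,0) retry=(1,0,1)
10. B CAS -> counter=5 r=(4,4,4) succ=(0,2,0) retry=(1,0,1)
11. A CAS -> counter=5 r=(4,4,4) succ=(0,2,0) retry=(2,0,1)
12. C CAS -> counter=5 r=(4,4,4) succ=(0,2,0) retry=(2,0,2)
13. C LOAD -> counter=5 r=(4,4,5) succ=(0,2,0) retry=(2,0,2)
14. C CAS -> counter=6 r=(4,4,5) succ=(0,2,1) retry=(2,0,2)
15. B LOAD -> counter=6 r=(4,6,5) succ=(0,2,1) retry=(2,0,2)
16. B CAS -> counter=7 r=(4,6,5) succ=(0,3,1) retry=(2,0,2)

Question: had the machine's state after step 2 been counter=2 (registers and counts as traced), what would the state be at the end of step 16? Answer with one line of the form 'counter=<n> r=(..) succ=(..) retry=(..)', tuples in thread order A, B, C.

state after step 2 := counter=2 r=(3,3,0) succ=(0,0,0) retry=(0,0,0)
3. C LOAD -> counter=2 r=(3,3,2) succ=(0,0,0) retry=(0,0,0)
4. B CAS -> counter=2 r=(3,3,2) succ=(0,0,0) retry=(0,1,0)
5. A CAS -> counter=2 r=(3,3,2) succ=(0,0,0) retry=(1,1,0)
6. C CAS -> counter=3 r=(3,3,2) succ=(0,0,1) retry=(1,1,0)
7. B LOAD -> counter=3 r=(3,3,2) succ=(0,0,1) retry=(1,1,0)
8. A LOAD -> counter=3 r=(3,3,2) succ=(0,0,1) retry=(1,1,0)
9. C LOAD -> counter=3 r=(3,3,3) succ=(0,0,1) retry=(1,1,0)
10. B CAS -> counter=4 r=(3,3,3) succ=(0,1,1) retry=(1,1,0)
11. A CAS -> counter=4 r=(3,3,3) succ=(0,1,1) retry=(2,1,0)
12. C CAS -> counter=4 r=(3,3,3) succ=(0,1,1) retry=(2,1,1)
13. C LOAD -> counter=4 r=(3,3,4) succ=(0,1,1) retry=(2,1,1)
14. C CAS -> counter=5 r=(3,3,4) succ=(0,1,2) retry=(2,1,1)
15. B LOAD -> counter=5 r=(3,5,4) succ=(0,1,2) retry=(2,1,1)
16. B CAS -> counter=6 r=(3,5,4) succ=(0,2,2) retry=(2,1,1)

counter=6 r=(3,5,4) succ=(0,2,2) retry=(2,1,1)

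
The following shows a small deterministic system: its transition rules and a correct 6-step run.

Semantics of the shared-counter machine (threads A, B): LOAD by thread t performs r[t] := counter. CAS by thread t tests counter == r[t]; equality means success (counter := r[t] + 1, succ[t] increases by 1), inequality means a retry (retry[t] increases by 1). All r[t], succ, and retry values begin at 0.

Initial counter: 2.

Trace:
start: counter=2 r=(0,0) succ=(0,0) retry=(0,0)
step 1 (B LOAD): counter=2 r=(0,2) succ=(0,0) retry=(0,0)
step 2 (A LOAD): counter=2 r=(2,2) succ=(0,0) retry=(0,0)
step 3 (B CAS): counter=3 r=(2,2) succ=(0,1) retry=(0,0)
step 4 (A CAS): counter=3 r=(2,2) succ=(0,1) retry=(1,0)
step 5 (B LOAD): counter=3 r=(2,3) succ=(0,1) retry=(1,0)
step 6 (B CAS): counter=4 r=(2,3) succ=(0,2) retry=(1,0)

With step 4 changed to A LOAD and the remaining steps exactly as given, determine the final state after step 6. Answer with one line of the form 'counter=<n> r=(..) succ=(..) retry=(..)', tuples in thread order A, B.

(re-executing from step 4 with the substitution; state before step 4: counter=3 r=(2,2) succ=(0,1) retry=(0,0))
step 4 (A LOAD): counter=3 r=(3,2) succ=(0,1) retry=(0,0)
step 5 (B LOAD): counter=3 r=(3,3) succ=(0,1) retry=(0,0)
step 6 (B CAS): counter=4 r=(3,3) succ=(0,2) retry=(0,0)

counter=4 r=(3,3) succ=(0,2) retry=(0,0)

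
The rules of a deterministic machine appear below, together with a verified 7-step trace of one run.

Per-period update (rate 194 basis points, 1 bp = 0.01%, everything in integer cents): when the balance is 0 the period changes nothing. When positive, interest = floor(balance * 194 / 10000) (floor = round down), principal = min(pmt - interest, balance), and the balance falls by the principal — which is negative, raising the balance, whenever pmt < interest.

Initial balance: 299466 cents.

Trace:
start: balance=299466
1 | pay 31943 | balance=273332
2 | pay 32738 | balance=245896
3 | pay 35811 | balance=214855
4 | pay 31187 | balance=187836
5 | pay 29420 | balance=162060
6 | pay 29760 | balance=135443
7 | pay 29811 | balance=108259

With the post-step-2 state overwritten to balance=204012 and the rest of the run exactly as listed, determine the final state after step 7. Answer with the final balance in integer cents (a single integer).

state after step 2 := balance=204012
3 | pay 35811 | balance=172158
4 | pay 31187 | balance=144310
5 | pay 29420 | balance=117689
6 | pay 29760 | balance=90212
7 | pay 29811 | balance=62151

62151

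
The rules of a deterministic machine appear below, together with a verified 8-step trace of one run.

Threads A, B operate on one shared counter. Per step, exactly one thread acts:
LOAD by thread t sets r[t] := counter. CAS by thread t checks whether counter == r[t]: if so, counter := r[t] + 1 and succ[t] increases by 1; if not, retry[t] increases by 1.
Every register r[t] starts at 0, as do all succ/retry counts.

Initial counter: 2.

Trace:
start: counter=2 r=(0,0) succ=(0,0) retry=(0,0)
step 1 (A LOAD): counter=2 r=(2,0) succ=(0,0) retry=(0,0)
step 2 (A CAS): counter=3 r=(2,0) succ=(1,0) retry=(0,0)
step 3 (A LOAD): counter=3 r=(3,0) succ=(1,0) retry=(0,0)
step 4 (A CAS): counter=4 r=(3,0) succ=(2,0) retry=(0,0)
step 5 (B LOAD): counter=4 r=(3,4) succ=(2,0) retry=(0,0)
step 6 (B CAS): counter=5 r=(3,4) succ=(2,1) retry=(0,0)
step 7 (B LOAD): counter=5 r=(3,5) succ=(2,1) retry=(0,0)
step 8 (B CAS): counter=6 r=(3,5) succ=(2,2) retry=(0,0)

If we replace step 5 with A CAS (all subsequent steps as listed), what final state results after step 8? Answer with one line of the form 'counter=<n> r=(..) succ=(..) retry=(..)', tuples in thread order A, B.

counter=5 r=(3,4) succ=(2,1) retry=(1,1)

(re-executing from step 5 with the substitution; state before step 5: counter=4 r=(3,0) succ=(2,0) retry=(0,0))
step 5 (A CAS): counter=4 r=(3,0) succ=(2,0) retry=(1,0)
step 6 (B CAS): counter=4 r=(3,0) succ=(2,0) retry=(1,1)
step 7 (B LOAD): counter=4 r=(3,4) succ=(2,0) retry=(1,1)
step 8 (B CAS): counter=5 r=(3,4) succ=(2,1) retry=(1,1)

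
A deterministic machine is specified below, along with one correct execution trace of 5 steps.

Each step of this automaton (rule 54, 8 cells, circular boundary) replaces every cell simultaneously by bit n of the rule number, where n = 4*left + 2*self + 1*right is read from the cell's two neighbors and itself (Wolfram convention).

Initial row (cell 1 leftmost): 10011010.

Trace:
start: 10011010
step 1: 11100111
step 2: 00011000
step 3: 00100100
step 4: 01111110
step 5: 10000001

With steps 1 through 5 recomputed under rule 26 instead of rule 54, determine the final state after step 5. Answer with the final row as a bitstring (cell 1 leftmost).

11010010

(re-executing steps 1..5 under rule 26; state before step 1: 10011010)
step 1: 01110000
step 2: 11001000
step 3: 10110101
step 4: 00100001
step 5: 11010010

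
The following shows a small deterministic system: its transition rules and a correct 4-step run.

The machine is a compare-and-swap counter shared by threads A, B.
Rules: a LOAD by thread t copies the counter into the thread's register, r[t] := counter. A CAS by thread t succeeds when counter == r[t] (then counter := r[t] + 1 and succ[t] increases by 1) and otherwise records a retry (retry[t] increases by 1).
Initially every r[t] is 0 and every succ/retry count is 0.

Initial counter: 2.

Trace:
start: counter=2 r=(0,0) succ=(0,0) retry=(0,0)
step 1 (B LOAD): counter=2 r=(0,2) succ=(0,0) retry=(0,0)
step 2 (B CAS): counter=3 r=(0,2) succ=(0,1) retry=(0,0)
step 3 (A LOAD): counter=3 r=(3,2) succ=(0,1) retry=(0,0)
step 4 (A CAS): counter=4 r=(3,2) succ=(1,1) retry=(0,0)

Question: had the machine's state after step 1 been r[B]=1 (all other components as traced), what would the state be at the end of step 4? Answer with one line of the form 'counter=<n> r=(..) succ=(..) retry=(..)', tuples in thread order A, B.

counter=3 r=(2,1) succ=(1,0) retry=(0,1)

state after step 1 := counter=2 r=(0,1) succ=(0,0) retry=(0,0)
step 2 (B CAS): counter=2 r=(0,1) succ=(0,0) retry=(0,1)
step 3 (A LOAD): counter=2 r=(2,1) succ=(0,0) retry=(0,1)
step 4 (A CAS): counter=3 r=(2,1) succ=(1,0) retry=(0,1)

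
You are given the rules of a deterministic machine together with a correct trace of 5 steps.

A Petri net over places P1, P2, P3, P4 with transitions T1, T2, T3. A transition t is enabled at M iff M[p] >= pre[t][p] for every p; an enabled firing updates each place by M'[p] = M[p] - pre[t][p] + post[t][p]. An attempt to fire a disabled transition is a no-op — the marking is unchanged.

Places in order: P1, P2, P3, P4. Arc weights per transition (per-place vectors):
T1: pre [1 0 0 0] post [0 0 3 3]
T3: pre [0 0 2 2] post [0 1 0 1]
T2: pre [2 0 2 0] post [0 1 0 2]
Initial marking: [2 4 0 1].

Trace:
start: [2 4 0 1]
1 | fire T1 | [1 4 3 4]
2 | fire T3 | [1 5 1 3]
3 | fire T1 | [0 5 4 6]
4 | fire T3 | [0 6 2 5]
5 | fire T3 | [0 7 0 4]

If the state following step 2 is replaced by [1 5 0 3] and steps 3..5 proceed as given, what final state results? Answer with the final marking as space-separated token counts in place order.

state after step 2 := [1 5 0 3]
3 | fire T1 | [0 5 3 6]
4 | fire T3 | [0 6 1 5]
5 | fire T3 | [0 6 1 5]

0 6 1 5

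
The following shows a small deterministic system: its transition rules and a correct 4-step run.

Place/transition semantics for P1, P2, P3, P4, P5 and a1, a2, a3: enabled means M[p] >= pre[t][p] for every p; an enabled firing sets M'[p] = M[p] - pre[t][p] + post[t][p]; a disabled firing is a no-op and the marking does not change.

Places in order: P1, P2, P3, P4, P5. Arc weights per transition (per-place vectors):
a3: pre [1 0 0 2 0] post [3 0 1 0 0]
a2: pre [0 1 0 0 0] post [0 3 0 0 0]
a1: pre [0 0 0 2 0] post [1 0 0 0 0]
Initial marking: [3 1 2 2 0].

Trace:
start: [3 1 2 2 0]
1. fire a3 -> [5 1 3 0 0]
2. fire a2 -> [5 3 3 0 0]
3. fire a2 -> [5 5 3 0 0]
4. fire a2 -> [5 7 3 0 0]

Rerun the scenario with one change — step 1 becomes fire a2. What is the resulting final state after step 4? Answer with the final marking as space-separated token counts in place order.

(re-executing from step 1 with the substitution; state before step 1: [3 1 2 2 0])
1. fire a2 -> [3 3 2 2 0]
2. fire a2 -> [3 5 2 2 0]
3. fire a2 -> [3 7 2 2 0]
4. fire a2 -> [3 9 2 2 0]

3 9 2 2 0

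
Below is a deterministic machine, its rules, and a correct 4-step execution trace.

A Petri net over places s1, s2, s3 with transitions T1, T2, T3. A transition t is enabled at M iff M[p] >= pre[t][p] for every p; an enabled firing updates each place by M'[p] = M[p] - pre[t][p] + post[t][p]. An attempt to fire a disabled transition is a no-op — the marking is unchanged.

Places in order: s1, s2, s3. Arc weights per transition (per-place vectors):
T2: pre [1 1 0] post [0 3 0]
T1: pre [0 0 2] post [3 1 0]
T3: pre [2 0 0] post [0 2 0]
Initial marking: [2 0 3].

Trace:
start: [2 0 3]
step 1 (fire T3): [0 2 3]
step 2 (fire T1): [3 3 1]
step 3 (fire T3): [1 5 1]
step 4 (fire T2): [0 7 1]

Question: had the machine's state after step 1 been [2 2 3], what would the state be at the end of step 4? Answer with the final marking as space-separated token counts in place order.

2 7 1

state after step 1 := [2 2 3]
step 2 (fire T1): [5 3 1]
step 3 (fire T3): [3 5 1]
step 4 (fire T2): [2 7 1]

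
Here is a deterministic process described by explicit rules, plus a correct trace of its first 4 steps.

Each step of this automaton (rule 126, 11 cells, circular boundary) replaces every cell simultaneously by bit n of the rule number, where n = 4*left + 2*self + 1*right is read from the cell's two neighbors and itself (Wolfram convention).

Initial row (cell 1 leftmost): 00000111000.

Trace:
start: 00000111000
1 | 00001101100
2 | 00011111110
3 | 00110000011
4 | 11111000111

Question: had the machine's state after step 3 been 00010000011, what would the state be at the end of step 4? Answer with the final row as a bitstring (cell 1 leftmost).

state after step 3 := 00010000011
4 | 10111000111

10111000111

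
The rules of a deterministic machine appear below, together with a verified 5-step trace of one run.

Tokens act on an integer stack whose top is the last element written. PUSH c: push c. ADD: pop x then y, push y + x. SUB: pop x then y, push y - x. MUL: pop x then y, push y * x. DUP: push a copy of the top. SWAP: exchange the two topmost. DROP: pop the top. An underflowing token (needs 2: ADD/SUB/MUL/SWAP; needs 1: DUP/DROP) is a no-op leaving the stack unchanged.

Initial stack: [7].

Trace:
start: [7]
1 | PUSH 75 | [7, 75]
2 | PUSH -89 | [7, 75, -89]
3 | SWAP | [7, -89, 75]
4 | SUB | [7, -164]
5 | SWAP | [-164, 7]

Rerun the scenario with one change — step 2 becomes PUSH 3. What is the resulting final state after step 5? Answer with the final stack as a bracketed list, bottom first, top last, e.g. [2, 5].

(re-executing from step 2 with the substitution; state before step 2: [7, 75])
2 | PUSH 3 | [7, 75, 3]
3 | SWAP | [7, 3, 75]
4 | SUB | [7, -72]
5 | SWAP | [-72, 7]

[-72, 7]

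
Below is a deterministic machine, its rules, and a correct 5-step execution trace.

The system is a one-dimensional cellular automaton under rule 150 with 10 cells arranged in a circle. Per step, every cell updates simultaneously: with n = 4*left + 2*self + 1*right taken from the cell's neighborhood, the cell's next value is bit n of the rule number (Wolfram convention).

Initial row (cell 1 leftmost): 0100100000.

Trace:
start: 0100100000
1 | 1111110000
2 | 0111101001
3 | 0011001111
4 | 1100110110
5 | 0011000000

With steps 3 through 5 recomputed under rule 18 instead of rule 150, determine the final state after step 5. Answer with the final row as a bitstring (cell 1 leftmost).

(re-executing steps 3..5 under rule 18; state before step 3: 0111101001)
3 | 0000000110
4 | 0000001001
5 | 1000010110

1000010110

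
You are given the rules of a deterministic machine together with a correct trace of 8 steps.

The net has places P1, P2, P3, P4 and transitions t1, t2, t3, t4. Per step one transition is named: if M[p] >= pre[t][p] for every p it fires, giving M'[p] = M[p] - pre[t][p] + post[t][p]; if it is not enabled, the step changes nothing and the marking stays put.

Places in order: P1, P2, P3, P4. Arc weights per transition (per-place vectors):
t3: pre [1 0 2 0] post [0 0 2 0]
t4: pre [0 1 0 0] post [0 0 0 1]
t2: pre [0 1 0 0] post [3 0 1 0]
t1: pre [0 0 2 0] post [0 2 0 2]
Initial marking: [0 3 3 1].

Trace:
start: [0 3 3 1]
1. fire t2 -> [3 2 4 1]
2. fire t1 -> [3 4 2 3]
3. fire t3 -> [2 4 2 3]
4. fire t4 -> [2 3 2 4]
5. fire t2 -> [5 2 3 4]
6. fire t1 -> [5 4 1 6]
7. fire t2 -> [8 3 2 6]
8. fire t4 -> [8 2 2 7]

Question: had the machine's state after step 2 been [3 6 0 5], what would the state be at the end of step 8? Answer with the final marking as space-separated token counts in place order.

state after step 2 := [3 6 0 5]
3. fire t3 -> [3 6 0 5]
4. fire t4 -> [3 5 0 6]
5. fire t2 -> [6 4 1 6]
6. fire t1 -> [6 4 1 6]
7. fire t2 -> [9 3 2 6]
8. fire t4 -> [9 2 2 7]

9 2 2 7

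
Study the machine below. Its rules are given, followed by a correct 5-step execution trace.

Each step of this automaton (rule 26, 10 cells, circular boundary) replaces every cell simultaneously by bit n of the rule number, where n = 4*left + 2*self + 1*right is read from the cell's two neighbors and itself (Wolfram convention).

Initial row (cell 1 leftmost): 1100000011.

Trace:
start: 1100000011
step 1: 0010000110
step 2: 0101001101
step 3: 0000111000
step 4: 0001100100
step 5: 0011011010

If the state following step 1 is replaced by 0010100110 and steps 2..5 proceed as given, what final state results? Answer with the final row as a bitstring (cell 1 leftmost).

1011000100

state after step 1 := 0010100110
step 2: 0100011101
step 3: 0010110000
step 4: 0100101000
step 5: 1011000100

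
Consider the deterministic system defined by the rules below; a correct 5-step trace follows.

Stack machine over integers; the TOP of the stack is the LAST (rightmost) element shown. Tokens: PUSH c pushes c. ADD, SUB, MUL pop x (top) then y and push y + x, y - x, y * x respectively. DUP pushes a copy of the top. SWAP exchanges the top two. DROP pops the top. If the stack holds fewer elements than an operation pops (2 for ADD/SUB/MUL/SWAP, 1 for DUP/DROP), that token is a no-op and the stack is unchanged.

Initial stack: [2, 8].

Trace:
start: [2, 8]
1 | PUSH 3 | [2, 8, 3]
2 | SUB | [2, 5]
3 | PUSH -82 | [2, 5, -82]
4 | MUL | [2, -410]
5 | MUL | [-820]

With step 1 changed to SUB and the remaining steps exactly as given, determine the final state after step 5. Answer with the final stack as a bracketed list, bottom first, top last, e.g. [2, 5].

[492]

(re-executing from step 1 with the substitution; state before step 1: [2, 8])
1 | SUB | [-6]
2 | SUB | [-6]
3 | PUSH -82 | [-6, -82]
4 | MUL | [492]
5 | MUL | [492]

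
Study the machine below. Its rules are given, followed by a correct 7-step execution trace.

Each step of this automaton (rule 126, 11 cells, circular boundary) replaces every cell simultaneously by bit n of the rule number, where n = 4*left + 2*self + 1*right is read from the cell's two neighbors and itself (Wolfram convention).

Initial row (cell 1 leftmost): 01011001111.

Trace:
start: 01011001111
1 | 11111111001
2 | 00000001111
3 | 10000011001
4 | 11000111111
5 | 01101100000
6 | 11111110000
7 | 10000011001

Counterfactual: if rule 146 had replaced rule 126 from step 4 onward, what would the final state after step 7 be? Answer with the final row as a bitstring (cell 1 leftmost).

00000001001

(re-executing steps 4..7 under rule 146; state before step 4: 10000011001)
4 | 01000100110
5 | 10101011001
6 | 00000000110
7 | 00000001001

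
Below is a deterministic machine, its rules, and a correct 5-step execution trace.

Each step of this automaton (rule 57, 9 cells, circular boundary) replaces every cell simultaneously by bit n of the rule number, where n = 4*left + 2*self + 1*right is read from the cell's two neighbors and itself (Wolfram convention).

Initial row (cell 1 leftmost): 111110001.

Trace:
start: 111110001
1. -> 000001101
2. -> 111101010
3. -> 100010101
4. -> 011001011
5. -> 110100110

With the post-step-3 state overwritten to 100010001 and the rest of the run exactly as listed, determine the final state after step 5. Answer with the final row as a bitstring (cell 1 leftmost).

110101010

state after step 3 := 100010001
4. -> 011001101
5. -> 110101010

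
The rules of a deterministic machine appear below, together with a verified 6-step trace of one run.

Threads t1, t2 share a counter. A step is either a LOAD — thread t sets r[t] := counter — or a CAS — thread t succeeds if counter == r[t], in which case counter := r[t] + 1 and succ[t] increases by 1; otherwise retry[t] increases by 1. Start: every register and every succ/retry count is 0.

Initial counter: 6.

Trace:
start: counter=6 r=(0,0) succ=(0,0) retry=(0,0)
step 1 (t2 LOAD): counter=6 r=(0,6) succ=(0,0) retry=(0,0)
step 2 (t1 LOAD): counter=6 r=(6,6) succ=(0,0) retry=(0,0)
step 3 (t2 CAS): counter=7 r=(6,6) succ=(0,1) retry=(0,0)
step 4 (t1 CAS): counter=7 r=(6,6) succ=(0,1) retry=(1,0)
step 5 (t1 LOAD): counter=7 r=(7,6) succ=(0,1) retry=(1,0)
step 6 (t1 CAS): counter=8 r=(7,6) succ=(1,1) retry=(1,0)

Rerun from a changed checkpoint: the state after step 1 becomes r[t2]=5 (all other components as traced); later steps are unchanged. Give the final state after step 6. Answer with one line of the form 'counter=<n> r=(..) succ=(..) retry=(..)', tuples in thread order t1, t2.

state after step 1 := counter=6 r=(0,5) succ=(0,0) retry=(0,0)
step 2 (t1 LOAD): counter=6 r=(6,5) succ=(0,0) retry=(0,0)
step 3 (t2 CAS): counter=6 r=(6,5) succ=(0,0) retry=(0,1)
step 4 (t1 CAS): counter=7 r=(6,5) succ=(1,0) retry=(0,1)
step 5 (t1 LOAD): counter=7 r=(7,5) succ=(1,0) retry=(0,1)
step 6 (t1 CAS): counter=8 r=(7,5) succ=(2,0) retry=(0,1)

counter=8 r=(7,5) succ=(2,0) retry=(0,1)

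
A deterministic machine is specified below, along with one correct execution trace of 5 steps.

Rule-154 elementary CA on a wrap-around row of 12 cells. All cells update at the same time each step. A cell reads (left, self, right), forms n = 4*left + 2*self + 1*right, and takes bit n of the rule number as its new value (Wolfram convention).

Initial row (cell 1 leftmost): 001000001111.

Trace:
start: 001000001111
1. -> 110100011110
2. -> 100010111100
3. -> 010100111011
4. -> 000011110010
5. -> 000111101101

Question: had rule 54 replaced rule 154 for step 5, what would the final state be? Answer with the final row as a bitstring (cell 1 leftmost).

(re-executing step 5 under rule 54; state before step 5: 000011110010)
5. -> 000100001111

000100001111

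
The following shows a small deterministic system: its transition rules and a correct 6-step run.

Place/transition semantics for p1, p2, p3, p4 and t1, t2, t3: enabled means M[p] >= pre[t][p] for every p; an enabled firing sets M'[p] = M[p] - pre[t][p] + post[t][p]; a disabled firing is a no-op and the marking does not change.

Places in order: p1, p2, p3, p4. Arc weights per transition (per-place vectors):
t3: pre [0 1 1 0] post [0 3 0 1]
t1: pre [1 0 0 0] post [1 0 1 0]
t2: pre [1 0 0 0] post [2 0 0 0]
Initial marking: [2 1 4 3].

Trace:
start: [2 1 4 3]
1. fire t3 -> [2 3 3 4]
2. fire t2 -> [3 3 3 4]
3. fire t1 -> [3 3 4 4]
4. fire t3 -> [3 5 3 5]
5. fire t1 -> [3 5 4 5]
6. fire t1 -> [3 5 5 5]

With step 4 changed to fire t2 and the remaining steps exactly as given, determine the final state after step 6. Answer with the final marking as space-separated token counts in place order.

4 3 6 4

(re-executing from step 4 with the substitution; state before step 4: [3 3 4 4])
4. fire t2 -> [4 3 4 4]
5. fire t1 -> [4 3 5 4]
6. fire t1 -> [4 3 6 4]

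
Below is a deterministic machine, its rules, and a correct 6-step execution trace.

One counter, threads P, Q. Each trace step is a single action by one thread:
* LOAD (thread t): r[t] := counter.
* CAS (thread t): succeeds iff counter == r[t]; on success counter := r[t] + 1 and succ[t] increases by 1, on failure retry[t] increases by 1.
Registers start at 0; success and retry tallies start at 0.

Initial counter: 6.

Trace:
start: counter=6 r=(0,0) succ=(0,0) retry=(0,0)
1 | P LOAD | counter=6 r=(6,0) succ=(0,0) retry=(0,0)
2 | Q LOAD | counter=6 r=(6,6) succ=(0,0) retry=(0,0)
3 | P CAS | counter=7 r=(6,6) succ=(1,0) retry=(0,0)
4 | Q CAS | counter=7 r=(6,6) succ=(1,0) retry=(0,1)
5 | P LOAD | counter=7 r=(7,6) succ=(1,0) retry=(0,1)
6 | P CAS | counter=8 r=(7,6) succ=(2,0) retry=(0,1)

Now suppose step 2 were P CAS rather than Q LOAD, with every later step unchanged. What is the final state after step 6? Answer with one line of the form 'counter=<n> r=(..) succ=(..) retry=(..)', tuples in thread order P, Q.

(re-executing from step 2 with the substitution; state before step 2: counter=6 r=(6,0) succ=(0,0) retry=(0,0))
2 | P CAS | counter=7 r=(6,0) succ=(1,0) retry=(0,0)
3 | P CAS | counter=7 r=(6,0) succ=(1,0) retry=(1,0)
4 | Q CAS | counter=7 r=(6,0) succ=(1,0) retry=(1,1)
5 | P LOAD | counter=7 r=(7,0) succ=(1,0) retry=(1,1)
6 | P CAS | counter=8 r=(7,0) succ=(2,0) retry=(1,1)

counter=8 r=(7,0) succ=(2,0) retry=(1,1)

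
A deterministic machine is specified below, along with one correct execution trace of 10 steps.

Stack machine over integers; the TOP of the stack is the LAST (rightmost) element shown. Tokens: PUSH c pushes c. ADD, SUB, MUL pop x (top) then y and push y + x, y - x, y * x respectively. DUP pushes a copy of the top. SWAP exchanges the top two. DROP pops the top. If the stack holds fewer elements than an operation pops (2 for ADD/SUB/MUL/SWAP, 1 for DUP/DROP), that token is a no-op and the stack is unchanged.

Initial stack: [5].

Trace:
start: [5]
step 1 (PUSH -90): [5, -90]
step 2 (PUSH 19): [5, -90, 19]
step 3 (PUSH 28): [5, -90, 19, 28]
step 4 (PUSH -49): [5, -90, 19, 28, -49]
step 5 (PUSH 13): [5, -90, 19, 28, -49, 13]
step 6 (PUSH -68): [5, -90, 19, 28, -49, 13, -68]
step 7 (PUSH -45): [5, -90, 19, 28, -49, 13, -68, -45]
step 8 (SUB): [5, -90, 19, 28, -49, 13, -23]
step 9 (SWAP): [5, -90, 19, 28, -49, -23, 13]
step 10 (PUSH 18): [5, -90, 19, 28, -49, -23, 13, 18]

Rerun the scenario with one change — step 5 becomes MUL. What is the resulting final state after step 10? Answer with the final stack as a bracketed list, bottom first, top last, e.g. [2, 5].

[5, -90, 19, -23, -1372, 18]

(re-executing from step 5 with the substitution; state before step 5: [5, -90, 19, 28, -49])
step 5 (MUL): [5, -90, 19, -1372]
step 6 (PUSH -68): [5, -90, 19, -1372, -68]
step 7 (PUSH -45): [5, -90, 19, -1372, -68, -45]
step 8 (SUB): [5, -90, 19, -1372, -23]
step 9 (SWAP): [5, -90, 19, -23, -1372]
step 10 (PUSH 18): [5, -90, 19, -23, -1372, 18]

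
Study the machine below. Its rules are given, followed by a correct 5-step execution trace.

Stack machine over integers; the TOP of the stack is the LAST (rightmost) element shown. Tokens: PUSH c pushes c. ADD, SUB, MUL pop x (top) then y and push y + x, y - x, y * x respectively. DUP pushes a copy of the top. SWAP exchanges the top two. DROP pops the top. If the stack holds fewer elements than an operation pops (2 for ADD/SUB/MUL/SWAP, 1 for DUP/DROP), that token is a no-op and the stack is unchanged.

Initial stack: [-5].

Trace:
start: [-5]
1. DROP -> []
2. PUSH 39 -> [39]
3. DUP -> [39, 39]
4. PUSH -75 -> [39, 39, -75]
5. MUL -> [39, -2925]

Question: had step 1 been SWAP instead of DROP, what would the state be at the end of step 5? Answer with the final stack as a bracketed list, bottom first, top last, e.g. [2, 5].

[-5, 39, -2925]

(re-executing from step 1 with the substitution; state before step 1: [-5])
1. SWAP -> [-5]
2. PUSH 39 -> [-5, 39]
3. DUP -> [-5, 39, 39]
4. PUSH -75 -> [-5, 39, 39, -75]
5. MUL -> [-5, 39, -2925]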